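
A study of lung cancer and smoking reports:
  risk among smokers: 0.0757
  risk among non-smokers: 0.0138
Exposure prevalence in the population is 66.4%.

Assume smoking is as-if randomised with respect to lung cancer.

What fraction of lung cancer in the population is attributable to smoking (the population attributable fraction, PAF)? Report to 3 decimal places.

Let p₁ = 0.0757, p₀ = 0.0138.
Overall risk P(Y=1) = π·p₁ + (1−π)·p₀ = 0.664×0.0757 + 0.336×0.0138 = 0.054902.
Under exogeneity, PAF = [P(Y=1) − p₀] / P(Y=1).
PAF = (0.054902 − 0.0138) / 0.054902 ≈ 0.7486

PAF ≈ 0.749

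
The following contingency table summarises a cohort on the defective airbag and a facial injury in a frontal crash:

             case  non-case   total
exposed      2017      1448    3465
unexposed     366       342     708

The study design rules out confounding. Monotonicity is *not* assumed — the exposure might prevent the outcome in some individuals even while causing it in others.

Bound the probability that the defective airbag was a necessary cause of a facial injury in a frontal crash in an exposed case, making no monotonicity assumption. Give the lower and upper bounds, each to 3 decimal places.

p₁ = P(outcome | exposed) = 2017/3465 = 0.58211
p₀ = P(outcome | unexposed) = 366/708 = 0.51695
Under exogeneity alone the bounds on PN are max{0,(p₁−p₀)/p₁} ≤ PN ≤ min{1,(1−p₀)/p₁}.
  lower = (p₁ − p₀)/p₁ = 0.065158 / 0.58211 ≈ 0.1119
  upper = min{1, (1 − p₀)/p₁} = 0.48305 / 0.58211 ≈ 0.8298

0.112 ≤ PN ≤ 0.830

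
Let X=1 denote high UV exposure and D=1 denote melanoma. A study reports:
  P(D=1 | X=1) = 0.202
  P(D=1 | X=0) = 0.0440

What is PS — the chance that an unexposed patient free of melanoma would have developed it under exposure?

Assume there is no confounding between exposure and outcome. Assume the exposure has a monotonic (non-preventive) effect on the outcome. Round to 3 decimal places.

Let p₁ = 0.202, p₀ = 0.044.
Under exogeneity and monotonicity, PS = (p₁ − p₀) / (1 − p₀).
PS = (0.202 − 0.044) / (1 − 0.044) = 0.158 / 0.956 ≈ 0.1653

PS ≈ 0.165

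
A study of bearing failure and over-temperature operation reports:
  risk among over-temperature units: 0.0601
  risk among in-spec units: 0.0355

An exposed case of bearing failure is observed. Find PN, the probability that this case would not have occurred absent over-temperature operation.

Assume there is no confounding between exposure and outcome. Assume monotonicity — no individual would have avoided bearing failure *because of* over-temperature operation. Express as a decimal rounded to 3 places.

Let p₁ = 0.0601, p₀ = 0.0355.
Under exogeneity and monotonicity, PN = (p₁ − p₀) / p₁.
PN = (0.0601 − 0.0355) / 0.0601 = 0.0246 / 0.0601 ≈ 0.4093

PN ≈ 0.409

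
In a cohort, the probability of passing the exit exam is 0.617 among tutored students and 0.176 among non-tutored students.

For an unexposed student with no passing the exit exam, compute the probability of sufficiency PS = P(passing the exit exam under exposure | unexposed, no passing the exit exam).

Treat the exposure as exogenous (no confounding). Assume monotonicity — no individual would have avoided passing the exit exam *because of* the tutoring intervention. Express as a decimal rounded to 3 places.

Let p₁ = 0.617, p₀ = 0.176.
Under exogeneity and monotonicity, PS = (p₁ − p₀) / (1 − p₀).
PS = (0.617 − 0.176) / (1 − 0.176) = 0.441 / 0.824 ≈ 0.5352

PS ≈ 0.535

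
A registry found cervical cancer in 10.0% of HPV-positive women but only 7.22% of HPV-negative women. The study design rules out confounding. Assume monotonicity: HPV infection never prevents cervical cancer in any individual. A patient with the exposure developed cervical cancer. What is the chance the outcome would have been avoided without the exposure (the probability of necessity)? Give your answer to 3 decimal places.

p₁ = 0.1, p₀ = 0.0722.
Under exogeneity and monotonicity, PN = (p₁ − p₀) / p₁.
PN = (0.1 − 0.0722) / 0.1 = 0.0278 / 0.1 ≈ 0.2780

PN ≈ 0.278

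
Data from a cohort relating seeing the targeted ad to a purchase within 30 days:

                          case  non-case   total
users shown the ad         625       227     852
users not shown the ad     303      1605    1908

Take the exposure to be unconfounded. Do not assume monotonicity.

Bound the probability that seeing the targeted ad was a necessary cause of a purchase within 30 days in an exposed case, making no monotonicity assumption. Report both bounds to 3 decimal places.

0.784 ≤ PN ≤ 1.000

p₁ = P(outcome | exposed) = 625/852 = 0.73357
p₀ = P(outcome | unexposed) = 303/1908 = 0.15881
Under exogeneity alone the bounds on PN are max{0,(p₁−p₀)/p₁} ≤ PN ≤ min{1,(1−p₀)/p₁}.
  lower = (p₁ − p₀)/p₁ = 0.57476 / 0.73357 ≈ 0.7835
  upper = min{1, (1 − p₀)/p₁} = 0.84119 / 0.73357 ≈ 1.1467 → capped at 1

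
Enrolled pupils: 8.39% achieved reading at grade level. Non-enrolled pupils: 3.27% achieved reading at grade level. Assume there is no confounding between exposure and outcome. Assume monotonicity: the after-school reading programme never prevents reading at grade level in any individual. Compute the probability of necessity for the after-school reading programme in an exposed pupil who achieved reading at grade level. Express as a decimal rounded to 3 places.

PN ≈ 0.610

p₁ = 0.0839, p₀ = 0.0327.
Under exogeneity and monotonicity, PN = (p₁ − p₀) / p₁.
PN = (0.0839 − 0.0327) / 0.0839 = 0.0512 / 0.0839 ≈ 0.6103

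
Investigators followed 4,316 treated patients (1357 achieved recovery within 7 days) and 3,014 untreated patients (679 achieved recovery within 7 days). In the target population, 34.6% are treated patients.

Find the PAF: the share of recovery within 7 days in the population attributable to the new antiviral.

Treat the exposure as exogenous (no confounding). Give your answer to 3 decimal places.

p₁ = P(outcome | exposed) = 1357/4316 = 0.31441
p₀ = P(outcome | unexposed) = 679/3014 = 0.22528
Overall risk P(Y=1) = π·p₁ + (1−π)·p₀ = 0.346×0.31441 + 0.654×0.22528 = 0.25612.
Under exogeneity, PAF = [P(Y=1) − p₀] / P(Y=1).
PAF = (0.25612 − 0.22528) / 0.25612 ≈ 0.1204

PAF ≈ 0.120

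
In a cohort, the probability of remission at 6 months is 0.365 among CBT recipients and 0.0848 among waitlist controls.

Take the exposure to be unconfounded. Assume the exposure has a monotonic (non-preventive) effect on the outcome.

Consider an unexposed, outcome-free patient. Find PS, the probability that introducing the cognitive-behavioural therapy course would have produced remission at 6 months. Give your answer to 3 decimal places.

PS ≈ 0.306

Let p₁ = 0.365, p₀ = 0.0848.
Under exogeneity and monotonicity, PS = (p₁ − p₀) / (1 − p₀).
PS = (0.365 − 0.0848) / (1 − 0.0848) = 0.2802 / 0.9152 ≈ 0.3062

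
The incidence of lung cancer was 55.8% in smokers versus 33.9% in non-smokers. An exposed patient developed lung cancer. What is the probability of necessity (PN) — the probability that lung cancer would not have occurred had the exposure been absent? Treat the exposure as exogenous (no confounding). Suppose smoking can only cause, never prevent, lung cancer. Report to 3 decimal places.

PN ≈ 0.392

p₁ = 0.558, p₀ = 0.339.
Under exogeneity and monotonicity, PN = (p₁ − p₀) / p₁.
PN = (0.558 − 0.339) / 0.558 = 0.219 / 0.558 ≈ 0.3925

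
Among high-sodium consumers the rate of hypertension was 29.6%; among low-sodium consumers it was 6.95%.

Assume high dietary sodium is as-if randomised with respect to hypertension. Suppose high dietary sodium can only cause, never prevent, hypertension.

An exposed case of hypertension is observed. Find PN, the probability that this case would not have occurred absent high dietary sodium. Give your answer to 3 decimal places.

PN ≈ 0.765

p₁ = 0.296, p₀ = 0.0695.
Under exogeneity and monotonicity, PN = (p₁ − p₀) / p₁.
PN = (0.296 − 0.0695) / 0.296 = 0.2265 / 0.296 ≈ 0.7652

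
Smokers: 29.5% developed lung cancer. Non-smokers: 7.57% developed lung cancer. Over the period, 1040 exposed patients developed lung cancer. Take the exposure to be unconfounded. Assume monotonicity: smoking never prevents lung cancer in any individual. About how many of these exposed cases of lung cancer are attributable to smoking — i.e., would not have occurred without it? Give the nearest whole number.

p₁ = 0.295, p₀ = 0.0757.
PN = (p₁ − p₀)/p₁ = (0.295 − 0.0757) / 0.295 ≈ 0.74339.
Attributable cases ≈ PN × (exposed cases) = 0.74339 × 1040 ≈ 773.13.

about 773 cases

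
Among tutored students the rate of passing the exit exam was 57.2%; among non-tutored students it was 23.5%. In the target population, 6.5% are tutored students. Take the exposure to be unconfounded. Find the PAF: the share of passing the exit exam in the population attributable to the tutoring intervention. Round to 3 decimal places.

p₁ = 0.572, p₀ = 0.235.
Overall risk P(Y=1) = π·p₁ + (1−π)·p₀ = 0.065×0.572 + 0.935×0.235 = 0.2569.
Under exogeneity, PAF = [P(Y=1) − p₀] / P(Y=1).
PAF = (0.2569 − 0.235) / 0.2569 ≈ 0.0853

PAF ≈ 0.085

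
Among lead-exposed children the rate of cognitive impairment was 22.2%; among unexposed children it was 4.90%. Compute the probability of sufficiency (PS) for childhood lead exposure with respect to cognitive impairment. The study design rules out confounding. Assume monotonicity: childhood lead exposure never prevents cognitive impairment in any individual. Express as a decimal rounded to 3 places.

PS ≈ 0.182

p₁ = 0.222, p₀ = 0.049.
Under exogeneity and monotonicity, PS = (p₁ − p₀) / (1 − p₀).
PS = (0.222 − 0.049) / (1 − 0.049) = 0.173 / 0.951 ≈ 0.1819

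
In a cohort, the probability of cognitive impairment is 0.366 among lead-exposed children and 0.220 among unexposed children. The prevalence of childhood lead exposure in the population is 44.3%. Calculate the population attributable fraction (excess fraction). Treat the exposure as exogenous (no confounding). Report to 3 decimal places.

Let p₁ = 0.366, p₀ = 0.22.
Overall risk P(Y=1) = π·p₁ + (1−π)·p₀ = 0.443×0.366 + 0.557×0.22 = 0.28468.
Under exogeneity, PAF = [P(Y=1) − p₀] / P(Y=1).
PAF = (0.28468 − 0.22) / 0.28468 ≈ 0.2272

PAF ≈ 0.227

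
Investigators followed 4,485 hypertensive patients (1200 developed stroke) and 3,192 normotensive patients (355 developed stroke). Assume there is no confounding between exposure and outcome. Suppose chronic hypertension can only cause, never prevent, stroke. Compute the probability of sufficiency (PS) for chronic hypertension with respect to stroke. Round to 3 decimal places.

PS ≈ 0.176

p₁ = P(outcome | exposed) = 1200/4485 = 0.26756
p₀ = P(outcome | unexposed) = 355/3192 = 0.11122
Under exogeneity and monotonicity, PS = (p₁ − p₀) / (1 − p₀).
PS = (0.26756 − 0.11122) / (1 − 0.11122) = 0.15634 / 0.88878 ≈ 0.1759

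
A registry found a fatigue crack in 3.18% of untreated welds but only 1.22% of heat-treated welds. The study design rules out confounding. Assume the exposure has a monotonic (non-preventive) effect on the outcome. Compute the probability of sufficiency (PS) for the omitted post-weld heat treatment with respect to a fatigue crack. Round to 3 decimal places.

p₁ = 0.0318, p₀ = 0.0122.
Under exogeneity and monotonicity, PS = (p₁ − p₀) / (1 − p₀).
PS = (0.0318 − 0.0122) / (1 − 0.0122) = 0.0196 / 0.9878 ≈ 0.0198

PS ≈ 0.020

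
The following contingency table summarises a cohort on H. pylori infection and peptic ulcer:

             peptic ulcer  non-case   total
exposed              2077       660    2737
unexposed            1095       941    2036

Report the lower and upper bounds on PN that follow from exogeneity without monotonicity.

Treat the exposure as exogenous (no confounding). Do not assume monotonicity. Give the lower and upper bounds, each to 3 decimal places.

0.291 ≤ PN ≤ 0.609

p₁ = P(outcome | exposed) = 2077/2737 = 0.75886
p₀ = P(outcome | unexposed) = 1095/2036 = 0.53782
Under exogeneity alone the bounds on PN are max{0,(p₁−p₀)/p₁} ≤ PN ≤ min{1,(1−p₀)/p₁}.
  lower = (p₁ − p₀)/p₁ = 0.22104 / 0.75886 ≈ 0.2913
  upper = min{1, (1 − p₀)/p₁} = 0.46218 / 0.75886 ≈ 0.6090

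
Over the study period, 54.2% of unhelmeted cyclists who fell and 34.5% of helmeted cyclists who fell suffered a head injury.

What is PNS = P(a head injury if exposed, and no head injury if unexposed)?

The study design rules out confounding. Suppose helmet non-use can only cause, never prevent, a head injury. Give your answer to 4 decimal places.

p₁ = 0.542, p₀ = 0.345.
Under exogeneity and monotonicity, PNS = p₁ − p₀.
PNS = 0.542 − 0.345 = 0.197

PNS ≈ 0.1970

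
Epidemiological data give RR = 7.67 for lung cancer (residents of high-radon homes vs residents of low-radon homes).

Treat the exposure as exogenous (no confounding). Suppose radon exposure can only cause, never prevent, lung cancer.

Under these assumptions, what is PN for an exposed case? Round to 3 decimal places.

PN ≈ 0.870

Under exogeneity and monotonicity, PN = (RR − 1) / RR = 1 − 1/RR.
PN = (7.67 − 1) / 7.67 = 6.67 / 7.67 ≈ 0.8696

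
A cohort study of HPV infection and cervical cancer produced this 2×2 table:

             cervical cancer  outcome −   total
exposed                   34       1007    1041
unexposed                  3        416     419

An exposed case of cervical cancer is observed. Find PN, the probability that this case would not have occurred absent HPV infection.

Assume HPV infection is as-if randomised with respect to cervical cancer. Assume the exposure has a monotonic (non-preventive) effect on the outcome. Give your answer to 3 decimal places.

PN ≈ 0.781

p₁ = P(outcome | exposed) = 34/1041 = 0.032661
p₀ = P(outcome | unexposed) = 3/419 = 0.0071599
Under exogeneity and monotonicity, PN = (p₁ − p₀) / p₁.
PN = (0.032661 − 0.0071599) / 0.032661 = 0.025501 / 0.032661 ≈ 0.7808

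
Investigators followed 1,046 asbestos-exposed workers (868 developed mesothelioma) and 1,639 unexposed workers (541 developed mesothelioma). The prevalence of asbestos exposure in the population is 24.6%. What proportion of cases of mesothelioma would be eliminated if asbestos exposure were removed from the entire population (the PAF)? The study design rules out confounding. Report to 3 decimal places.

PAF ≈ 0.271

p₁ = P(outcome | exposed) = 868/1046 = 0.82983
p₀ = P(outcome | unexposed) = 541/1639 = 0.33008
Overall risk P(Y=1) = π·p₁ + (1−π)·p₀ = 0.246×0.82983 + 0.754×0.33008 = 0.45302.
Under exogeneity, PAF = [P(Y=1) − p₀] / P(Y=1).
PAF = (0.45302 − 0.33008) / 0.45302 ≈ 0.2714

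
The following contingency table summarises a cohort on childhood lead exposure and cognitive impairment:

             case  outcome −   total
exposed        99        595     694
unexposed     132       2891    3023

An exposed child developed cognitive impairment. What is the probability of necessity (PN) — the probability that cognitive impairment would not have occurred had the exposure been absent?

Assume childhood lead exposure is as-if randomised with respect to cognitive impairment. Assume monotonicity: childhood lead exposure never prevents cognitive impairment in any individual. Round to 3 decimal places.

p₁ = P(outcome | exposed) = 99/694 = 0.14265
p₀ = P(outcome | unexposed) = 132/3023 = 0.043665
Under exogeneity and monotonicity, PN = (p₁ − p₀) / p₁.
PN = (0.14265 − 0.043665) / 0.14265 = 0.098986 / 0.14265 ≈ 0.6939

PN ≈ 0.694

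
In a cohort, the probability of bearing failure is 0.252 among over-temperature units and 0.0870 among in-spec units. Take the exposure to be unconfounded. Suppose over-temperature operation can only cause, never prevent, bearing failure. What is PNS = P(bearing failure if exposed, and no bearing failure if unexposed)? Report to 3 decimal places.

PNS ≈ 0.165

Let p₁ = 0.252, p₀ = 0.087.
Under exogeneity and monotonicity, PNS = p₁ − p₀.
PNS = 0.252 − 0.087 = 0.165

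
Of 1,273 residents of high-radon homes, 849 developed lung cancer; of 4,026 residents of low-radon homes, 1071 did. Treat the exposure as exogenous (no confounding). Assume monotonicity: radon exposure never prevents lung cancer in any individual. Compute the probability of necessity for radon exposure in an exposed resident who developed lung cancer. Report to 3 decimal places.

PN ≈ 0.601

p₁ = P(outcome | exposed) = 849/1273 = 0.66693
p₀ = P(outcome | unexposed) = 1071/4026 = 0.26602
Under exogeneity and monotonicity, PN = (p₁ − p₀) / p₁.
PN = (0.66693 − 0.26602) / 0.66693 = 0.40091 / 0.66693 ≈ 0.6011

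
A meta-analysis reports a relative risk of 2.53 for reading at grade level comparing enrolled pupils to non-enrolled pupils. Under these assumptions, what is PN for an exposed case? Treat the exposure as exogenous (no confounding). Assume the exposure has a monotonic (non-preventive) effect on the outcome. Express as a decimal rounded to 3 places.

Under exogeneity and monotonicity, PN = (RR − 1) / RR = 1 − 1/RR.
PN = (2.53 − 1) / 2.53 = 1.53 / 2.53 ≈ 0.6047

PN ≈ 0.605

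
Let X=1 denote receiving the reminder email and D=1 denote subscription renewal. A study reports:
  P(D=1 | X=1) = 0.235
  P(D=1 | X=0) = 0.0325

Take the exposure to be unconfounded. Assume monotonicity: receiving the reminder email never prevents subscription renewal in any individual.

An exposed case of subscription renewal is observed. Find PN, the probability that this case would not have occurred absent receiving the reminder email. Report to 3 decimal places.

Let p₁ = 0.235, p₀ = 0.0325.
Under exogeneity and monotonicity, PN = (p₁ − p₀) / p₁.
PN = (0.235 − 0.0325) / 0.235 = 0.2025 / 0.235 ≈ 0.8617

PN ≈ 0.862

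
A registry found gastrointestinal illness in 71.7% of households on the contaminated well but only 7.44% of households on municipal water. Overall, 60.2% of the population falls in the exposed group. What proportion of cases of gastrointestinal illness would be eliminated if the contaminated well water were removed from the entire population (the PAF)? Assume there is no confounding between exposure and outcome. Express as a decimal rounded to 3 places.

PAF ≈ 0.839

p₁ = 0.717, p₀ = 0.0744.
Overall risk P(Y=1) = π·p₁ + (1−π)·p₀ = 0.602×0.717 + 0.398×0.0744 = 0.46125.
Under exogeneity, PAF = [P(Y=1) − p₀] / P(Y=1).
PAF = (0.46125 − 0.0744) / 0.46125 ≈ 0.8387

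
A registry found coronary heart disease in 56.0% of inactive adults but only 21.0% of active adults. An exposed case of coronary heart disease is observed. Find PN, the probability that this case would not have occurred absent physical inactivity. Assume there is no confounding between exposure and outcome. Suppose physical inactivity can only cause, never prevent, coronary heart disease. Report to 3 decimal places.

PN ≈ 0.625

p₁ = 0.56, p₀ = 0.21.
Under exogeneity and monotonicity, PN = (p₁ − p₀) / p₁.
PN = (0.56 − 0.21) / 0.56 = 0.35 / 0.56 ≈ 0.6250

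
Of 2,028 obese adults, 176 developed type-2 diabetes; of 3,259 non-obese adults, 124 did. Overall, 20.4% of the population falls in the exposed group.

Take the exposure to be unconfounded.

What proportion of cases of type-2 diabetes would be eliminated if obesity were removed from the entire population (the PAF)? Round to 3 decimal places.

p₁ = P(outcome | exposed) = 176/2028 = 0.086785
p₀ = P(outcome | unexposed) = 124/3259 = 0.038048
Overall risk P(Y=1) = π·p₁ + (1−π)·p₀ = 0.204×0.086785 + 0.796×0.038048 = 0.047991.
Under exogeneity, PAF = [P(Y=1) − p₀] / P(Y=1).
PAF = (0.047991 − 0.038048) / 0.047991 ≈ 0.2072

PAF ≈ 0.207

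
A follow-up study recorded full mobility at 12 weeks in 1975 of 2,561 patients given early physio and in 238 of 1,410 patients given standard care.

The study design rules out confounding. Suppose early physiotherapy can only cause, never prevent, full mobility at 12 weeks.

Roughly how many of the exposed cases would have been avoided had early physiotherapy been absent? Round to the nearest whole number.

p₁ = P(outcome | exposed) = 1975/2561 = 0.77118
p₀ = P(outcome | unexposed) = 238/1410 = 0.16879
PN = (p₁ − p₀)/p₁ = (0.77118 − 0.16879) / 0.77118 ≈ 0.78112.
Attributable cases ≈ PN × (exposed cases) = 0.78112 × 1975 ≈ 1542.72.

about 1543 cases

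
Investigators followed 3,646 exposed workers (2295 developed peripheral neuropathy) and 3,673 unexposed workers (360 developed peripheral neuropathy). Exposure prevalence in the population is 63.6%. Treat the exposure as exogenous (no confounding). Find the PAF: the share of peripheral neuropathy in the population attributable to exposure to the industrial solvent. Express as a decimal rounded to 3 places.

p₁ = P(outcome | exposed) = 2295/3646 = 0.62946
p₀ = P(outcome | unexposed) = 360/3673 = 0.098013
Overall risk P(Y=1) = π·p₁ + (1−π)·p₀ = 0.636×0.62946 + 0.364×0.098013 = 0.43601.
Under exogeneity, PAF = [P(Y=1) − p₀] / P(Y=1).
PAF = (0.43601 − 0.098013) / 0.43601 ≈ 0.7752

PAF ≈ 0.775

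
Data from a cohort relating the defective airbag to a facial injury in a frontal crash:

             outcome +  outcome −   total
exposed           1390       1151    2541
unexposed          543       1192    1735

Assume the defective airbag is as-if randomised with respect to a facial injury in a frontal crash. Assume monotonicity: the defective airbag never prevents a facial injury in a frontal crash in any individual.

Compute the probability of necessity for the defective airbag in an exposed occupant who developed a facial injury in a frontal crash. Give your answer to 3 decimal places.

PN ≈ 0.428

p₁ = P(outcome | exposed) = 1390/2541 = 0.54703
p₀ = P(outcome | unexposed) = 543/1735 = 0.31297
Under exogeneity and monotonicity, PN = (p₁ − p₀) / p₁.
PN = (0.54703 − 0.31297) / 0.54703 = 0.23406 / 0.54703 ≈ 0.4279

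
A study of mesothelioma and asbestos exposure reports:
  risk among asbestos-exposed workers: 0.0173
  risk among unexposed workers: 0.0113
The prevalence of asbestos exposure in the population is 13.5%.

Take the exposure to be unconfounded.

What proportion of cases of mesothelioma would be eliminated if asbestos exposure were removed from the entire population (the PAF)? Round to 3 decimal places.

Let p₁ = 0.0173, p₀ = 0.0113.
Overall risk P(Y=1) = π·p₁ + (1−π)·p₀ = 0.135×0.0173 + 0.865×0.0113 = 0.01211.
Under exogeneity, PAF = [P(Y=1) − p₀] / P(Y=1).
PAF = (0.01211 − 0.0113) / 0.01211 ≈ 0.0669

PAF ≈ 0.067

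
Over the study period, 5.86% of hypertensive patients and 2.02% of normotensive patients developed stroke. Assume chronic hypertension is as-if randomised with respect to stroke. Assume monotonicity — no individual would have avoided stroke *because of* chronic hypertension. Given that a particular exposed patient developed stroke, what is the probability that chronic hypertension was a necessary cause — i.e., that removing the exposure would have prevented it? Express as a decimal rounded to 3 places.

p₁ = 0.0586, p₀ = 0.0202.
Under exogeneity and monotonicity, PN = (p₁ − p₀) / p₁.
PN = (0.0586 − 0.0202) / 0.0586 = 0.0384 / 0.0586 ≈ 0.6553

PN ≈ 0.655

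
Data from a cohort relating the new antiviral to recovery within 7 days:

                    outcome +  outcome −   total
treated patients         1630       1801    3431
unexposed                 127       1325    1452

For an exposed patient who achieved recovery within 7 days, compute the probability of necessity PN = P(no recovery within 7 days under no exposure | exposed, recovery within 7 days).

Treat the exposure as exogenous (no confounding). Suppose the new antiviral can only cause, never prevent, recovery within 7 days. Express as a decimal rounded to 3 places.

p₁ = P(outcome | exposed) = 1630/3431 = 0.47508
p₀ = P(outcome | unexposed) = 127/1452 = 0.087466
Under exogeneity and monotonicity, PN = (p₁ − p₀)/p₁.
PN = (0.47508 − 0.087466) / 0.47508 ≈ 0.8159

PN ≈ 0.816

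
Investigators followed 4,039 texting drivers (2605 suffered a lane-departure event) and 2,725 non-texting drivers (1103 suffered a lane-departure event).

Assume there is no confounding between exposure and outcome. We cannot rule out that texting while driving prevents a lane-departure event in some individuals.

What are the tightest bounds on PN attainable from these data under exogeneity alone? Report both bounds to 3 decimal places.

p₁ = P(outcome | exposed) = 2605/4039 = 0.64496
p₀ = P(outcome | unexposed) = 1103/2725 = 0.40477
Under exogeneity alone the bounds on PN are max{0,(p₁−p₀)/p₁} ≤ PN ≤ min{1,(1−p₀)/p₁}.
  lower = (p₁ − p₀)/p₁ = 0.24019 / 0.64496 ≈ 0.3724
  upper = min{1, (1 − p₀)/p₁} = 0.59523 / 0.64496 ≈ 0.9229

0.372 ≤ PN ≤ 0.923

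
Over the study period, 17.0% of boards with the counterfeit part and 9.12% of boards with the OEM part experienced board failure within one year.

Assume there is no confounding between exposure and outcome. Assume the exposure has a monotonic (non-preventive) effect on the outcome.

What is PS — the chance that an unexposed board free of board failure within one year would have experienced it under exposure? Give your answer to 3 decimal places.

PS ≈ 0.087

p₁ = 0.17, p₀ = 0.0912.
Under exogeneity and monotonicity, PS = (p₁ − p₀) / (1 − p₀).
PS = (0.17 − 0.0912) / (1 − 0.0912) = 0.0788 / 0.9088 ≈ 0.0867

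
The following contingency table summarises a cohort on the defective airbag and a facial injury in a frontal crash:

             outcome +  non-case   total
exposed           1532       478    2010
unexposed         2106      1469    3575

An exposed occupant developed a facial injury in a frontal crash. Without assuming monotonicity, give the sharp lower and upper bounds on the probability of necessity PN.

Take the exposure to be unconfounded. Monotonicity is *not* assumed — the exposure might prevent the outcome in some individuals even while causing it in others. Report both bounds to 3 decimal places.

0.227 ≤ PN ≤ 0.539

p₁ = P(outcome | exposed) = 1532/2010 = 0.76219
p₀ = P(outcome | unexposed) = 2106/3575 = 0.58909
Under exogeneity alone the bounds on PN are max{0,(p₁−p₀)/p₁} ≤ PN ≤ min{1,(1−p₀)/p₁}.
  lower = (p₁ − p₀)/p₁ = 0.1731 / 0.76219 ≈ 0.2271
  upper = min{1, (1 − p₀)/p₁} = 0.41091 / 0.76219 ≈ 0.5391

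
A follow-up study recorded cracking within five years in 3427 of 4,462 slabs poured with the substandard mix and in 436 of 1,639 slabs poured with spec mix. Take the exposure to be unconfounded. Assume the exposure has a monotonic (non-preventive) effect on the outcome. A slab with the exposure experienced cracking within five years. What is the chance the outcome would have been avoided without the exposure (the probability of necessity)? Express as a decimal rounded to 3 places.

p₁ = P(outcome | exposed) = 3427/4462 = 0.76804
p₀ = P(outcome | unexposed) = 436/1639 = 0.26602
Under exogeneity and monotonicity, PN = (p₁ − p₀) / p₁.
PN = (0.76804 − 0.26602) / 0.76804 = 0.50203 / 0.76804 ≈ 0.6536

PN ≈ 0.654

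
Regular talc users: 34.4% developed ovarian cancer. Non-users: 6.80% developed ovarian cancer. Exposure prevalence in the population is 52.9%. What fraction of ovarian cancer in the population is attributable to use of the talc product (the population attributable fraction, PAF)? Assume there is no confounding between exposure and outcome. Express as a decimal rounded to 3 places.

PAF ≈ 0.682

p₁ = 0.344, p₀ = 0.068.
Overall risk P(Y=1) = π·p₁ + (1−π)·p₀ = 0.529×0.344 + 0.471×0.068 = 0.214.
Under exogeneity, PAF = [P(Y=1) − p₀] / P(Y=1).
PAF = (0.214 − 0.068) / 0.214 ≈ 0.6822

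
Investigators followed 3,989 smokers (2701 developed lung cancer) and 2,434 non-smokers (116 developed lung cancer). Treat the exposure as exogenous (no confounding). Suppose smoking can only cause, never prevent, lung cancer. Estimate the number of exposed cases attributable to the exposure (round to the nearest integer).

about 2511 cases

p₁ = P(outcome | exposed) = 2701/3989 = 0.67711
p₀ = P(outcome | unexposed) = 116/2434 = 0.047658
PN = (p₁ − p₀)/p₁ = (0.67711 − 0.047658) / 0.67711 ≈ 0.92962.
Attributable cases ≈ PN × (exposed cases) = 0.92962 × 2701 ≈ 2510.89.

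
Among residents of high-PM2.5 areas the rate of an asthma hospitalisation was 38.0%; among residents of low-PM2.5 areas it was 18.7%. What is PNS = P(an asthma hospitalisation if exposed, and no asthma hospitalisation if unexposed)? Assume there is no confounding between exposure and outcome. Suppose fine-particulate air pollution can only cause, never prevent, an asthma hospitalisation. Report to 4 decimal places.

p₁ = 0.38, p₀ = 0.187.
Under exogeneity and monotonicity, PNS = p₁ − p₀.
PNS = 0.38 − 0.187 = 0.193

PNS ≈ 0.1930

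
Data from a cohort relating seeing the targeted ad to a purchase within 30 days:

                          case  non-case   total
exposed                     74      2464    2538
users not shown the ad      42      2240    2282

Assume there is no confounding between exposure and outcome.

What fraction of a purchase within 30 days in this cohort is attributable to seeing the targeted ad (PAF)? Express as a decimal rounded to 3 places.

p₁ = P(outcome | exposed) = 74/2538 = 0.029157
p₀ = P(outcome | unexposed) = 42/2282 = 0.018405
Exposure prevalence π = 2538/4820 = 0.52656; overall risk P(Y=1) = 0.024066.
Under exogeneity, PAF = [P(Y=1) − p₀]/P(Y=1).
PAF = (0.024066 − 0.018405) / 0.024066 ≈ 0.2352

PAF ≈ 0.235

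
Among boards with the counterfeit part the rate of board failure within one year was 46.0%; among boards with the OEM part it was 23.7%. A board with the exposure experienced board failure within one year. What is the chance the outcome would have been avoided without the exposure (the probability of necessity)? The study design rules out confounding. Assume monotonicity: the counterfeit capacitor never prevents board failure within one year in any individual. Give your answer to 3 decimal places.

p₁ = 0.46, p₀ = 0.237.
Under exogeneity and monotonicity, PN = (p₁ − p₀) / p₁.
PN = (0.46 − 0.237) / 0.46 = 0.223 / 0.46 ≈ 0.4848

PN ≈ 0.485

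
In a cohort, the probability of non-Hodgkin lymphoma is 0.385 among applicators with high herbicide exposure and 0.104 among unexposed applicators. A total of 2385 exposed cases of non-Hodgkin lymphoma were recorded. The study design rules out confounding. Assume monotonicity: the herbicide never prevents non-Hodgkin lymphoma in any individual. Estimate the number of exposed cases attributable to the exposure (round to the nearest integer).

about 1741 cases

Let p₁ = 0.385, p₀ = 0.104.
PN = (p₁ − p₀)/p₁ = (0.385 − 0.104) / 0.385 ≈ 0.72987.
Attributable cases ≈ PN × (exposed cases) = 0.72987 × 2385 ≈ 1740.74.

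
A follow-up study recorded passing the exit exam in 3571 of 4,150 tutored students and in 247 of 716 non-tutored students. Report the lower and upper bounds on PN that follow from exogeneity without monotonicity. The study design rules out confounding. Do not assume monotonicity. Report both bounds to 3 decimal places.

p₁ = P(outcome | exposed) = 3571/4150 = 0.86048
p₀ = P(outcome | unexposed) = 247/716 = 0.34497
Under exogeneity alone the bounds on PN are max{0,(p₁−p₀)/p₁} ≤ PN ≤ min{1,(1−p₀)/p₁}.
  lower = (p₁ − p₀)/p₁ = 0.51551 / 0.86048 ≈ 0.5991
  upper = min{1, (1 − p₀)/p₁} = 0.65503 / 0.86048 ≈ 0.7612

0.599 ≤ PN ≤ 0.761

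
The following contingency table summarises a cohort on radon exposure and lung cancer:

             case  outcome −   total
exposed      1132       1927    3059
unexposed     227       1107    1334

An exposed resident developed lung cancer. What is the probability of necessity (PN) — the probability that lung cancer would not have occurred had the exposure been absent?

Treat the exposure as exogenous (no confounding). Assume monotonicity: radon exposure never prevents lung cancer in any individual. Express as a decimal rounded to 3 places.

PN ≈ 0.540

p₁ = P(outcome | exposed) = 1132/3059 = 0.37006
p₀ = P(outcome | unexposed) = 227/1334 = 0.17016
Under exogeneity and monotonicity, PN = (p₁ − p₀)/p₁.
PN = (0.37006 − 0.17016) / 0.37006 ≈ 0.5402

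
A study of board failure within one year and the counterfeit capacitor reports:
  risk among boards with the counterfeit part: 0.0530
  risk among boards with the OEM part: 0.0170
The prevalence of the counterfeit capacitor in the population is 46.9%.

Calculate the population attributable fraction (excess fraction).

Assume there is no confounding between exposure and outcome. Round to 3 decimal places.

PAF ≈ 0.498

Let p₁ = 0.053, p₀ = 0.017.
Overall risk P(Y=1) = π·p₁ + (1−π)·p₀ = 0.469×0.053 + 0.531×0.017 = 0.033884.
Under exogeneity, PAF = [P(Y=1) − p₀] / P(Y=1).
PAF = (0.033884 − 0.017) / 0.033884 ≈ 0.4983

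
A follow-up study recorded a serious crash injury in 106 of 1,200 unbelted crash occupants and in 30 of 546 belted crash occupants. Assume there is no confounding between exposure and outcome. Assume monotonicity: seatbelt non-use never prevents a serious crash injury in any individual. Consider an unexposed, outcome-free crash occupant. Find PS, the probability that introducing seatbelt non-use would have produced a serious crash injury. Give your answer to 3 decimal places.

PS ≈ 0.035

p₁ = P(outcome | exposed) = 106/1200 = 0.088333
p₀ = P(outcome | unexposed) = 30/546 = 0.054945
Under exogeneity and monotonicity, PS = (p₁ − p₀) / (1 − p₀).
PS = (0.088333 − 0.054945) / (1 − 0.054945) = 0.033388 / 0.94505 ≈ 0.0353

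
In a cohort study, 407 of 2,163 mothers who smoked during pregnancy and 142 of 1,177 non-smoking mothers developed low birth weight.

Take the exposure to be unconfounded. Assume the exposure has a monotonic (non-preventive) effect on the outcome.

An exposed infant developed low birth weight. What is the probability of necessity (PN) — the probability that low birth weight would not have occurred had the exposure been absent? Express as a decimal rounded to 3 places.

p₁ = P(outcome | exposed) = 407/2163 = 0.18816
p₀ = P(outcome | unexposed) = 142/1177 = 0.12065
Under exogeneity and monotonicity, PN = (p₁ − p₀) / p₁.
PN = (0.18816 − 0.12065) / 0.18816 = 0.067519 / 0.18816 ≈ 0.3588

PN ≈ 0.359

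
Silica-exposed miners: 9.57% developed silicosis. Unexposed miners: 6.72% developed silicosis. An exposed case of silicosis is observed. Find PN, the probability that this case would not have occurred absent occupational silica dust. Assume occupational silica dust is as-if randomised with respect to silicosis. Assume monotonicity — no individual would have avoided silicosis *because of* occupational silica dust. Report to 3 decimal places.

p₁ = 0.0957, p₀ = 0.0672.
Under exogeneity and monotonicity, PN = (p₁ − p₀) / p₁.
PN = (0.0957 − 0.0672) / 0.0957 = 0.0285 / 0.0957 ≈ 0.2978

PN ≈ 0.298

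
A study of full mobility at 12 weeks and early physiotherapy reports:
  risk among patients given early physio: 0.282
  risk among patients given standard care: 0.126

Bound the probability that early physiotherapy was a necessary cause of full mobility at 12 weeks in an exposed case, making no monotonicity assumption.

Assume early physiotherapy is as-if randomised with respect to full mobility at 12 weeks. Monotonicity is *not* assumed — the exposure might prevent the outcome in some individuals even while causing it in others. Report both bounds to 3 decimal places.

0.553 ≤ PN ≤ 1.000

Let p₁ = 0.282, p₀ = 0.126.
Under exogeneity alone the bounds on PN are max{0,(p₁−p₀)/p₁} ≤ PN ≤ min{1,(1−p₀)/p₁}.
  lower = (p₁ − p₀)/p₁ = 0.156 / 0.282 ≈ 0.5532
  upper = min{1, (1 − p₀)/p₁} = 0.874 / 0.282 ≈ 3.0993 → capped at 1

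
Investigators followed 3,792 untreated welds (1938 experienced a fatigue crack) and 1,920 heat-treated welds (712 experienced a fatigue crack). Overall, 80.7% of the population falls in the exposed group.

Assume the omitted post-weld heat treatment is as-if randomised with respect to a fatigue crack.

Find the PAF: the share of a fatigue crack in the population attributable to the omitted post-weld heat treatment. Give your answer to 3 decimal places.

p₁ = P(outcome | exposed) = 1938/3792 = 0.51108
p₀ = P(outcome | unexposed) = 712/1920 = 0.37083
Overall risk P(Y=1) = π·p₁ + (1−π)·p₀ = 0.807×0.51108 + 0.193×0.37083 = 0.48401.
Under exogeneity, PAF = [P(Y=1) − p₀] / P(Y=1).
PAF = (0.48401 − 0.37083) / 0.48401 ≈ 0.2338

PAF ≈ 0.234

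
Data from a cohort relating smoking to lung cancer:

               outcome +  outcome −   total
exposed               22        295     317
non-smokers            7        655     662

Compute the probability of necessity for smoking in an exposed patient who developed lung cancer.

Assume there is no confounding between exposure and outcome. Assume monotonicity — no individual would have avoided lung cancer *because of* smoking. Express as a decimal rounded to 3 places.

p₁ = P(outcome | exposed) = 22/317 = 0.069401
p₀ = P(outcome | unexposed) = 7/662 = 0.010574
Under exogeneity and monotonicity, PN = (p₁ − p₀) / p₁.
PN = (0.069401 − 0.010574) / 0.069401 = 0.058827 / 0.069401 ≈ 0.8476

PN ≈ 0.848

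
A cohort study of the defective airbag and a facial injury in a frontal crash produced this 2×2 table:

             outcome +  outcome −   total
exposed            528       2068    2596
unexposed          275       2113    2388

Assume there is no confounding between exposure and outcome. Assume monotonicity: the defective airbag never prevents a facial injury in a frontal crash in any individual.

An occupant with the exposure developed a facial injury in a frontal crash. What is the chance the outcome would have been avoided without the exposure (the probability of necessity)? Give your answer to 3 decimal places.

PN ≈ 0.434

p₁ = P(outcome | exposed) = 528/2596 = 0.20339
p₀ = P(outcome | unexposed) = 275/2388 = 0.11516
Under exogeneity and monotonicity, PN = (p₁ − p₀) / p₁.
PN = (0.20339 − 0.11516) / 0.20339 = 0.088231 / 0.20339 ≈ 0.4338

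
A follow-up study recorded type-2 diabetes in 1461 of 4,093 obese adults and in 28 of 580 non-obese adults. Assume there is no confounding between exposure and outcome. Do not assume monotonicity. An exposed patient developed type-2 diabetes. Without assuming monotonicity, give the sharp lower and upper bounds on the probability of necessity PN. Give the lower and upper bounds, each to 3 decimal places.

0.865 ≤ PN ≤ 1.000

p₁ = P(outcome | exposed) = 1461/4093 = 0.35695
p₀ = P(outcome | unexposed) = 28/580 = 0.048276
Under exogeneity alone the bounds on PN are max{0,(p₁−p₀)/p₁} ≤ PN ≤ min{1,(1−p₀)/p₁}.
  lower = (p₁ − p₀)/p₁ = 0.30868 / 0.35695 ≈ 0.8648
  upper = min{1, (1 − p₀)/p₁} = 0.95172 / 0.35695 ≈ 2.6663 → capped at 1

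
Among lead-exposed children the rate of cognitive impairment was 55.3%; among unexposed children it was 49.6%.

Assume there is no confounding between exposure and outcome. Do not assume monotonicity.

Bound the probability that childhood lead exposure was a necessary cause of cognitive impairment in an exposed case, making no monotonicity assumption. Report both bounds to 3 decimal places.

p₁ = 0.553, p₀ = 0.496.
Under exogeneity alone the bounds on PN are max{0,(p₁−p₀)/p₁} ≤ PN ≤ min{1,(1−p₀)/p₁}.
  lower = (p₁ − p₀)/p₁ = 0.057 / 0.553 ≈ 0.1031
  upper = min{1, (1 − p₀)/p₁} = 0.504 / 0.553 ≈ 0.9114

0.103 ≤ PN ≤ 0.911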